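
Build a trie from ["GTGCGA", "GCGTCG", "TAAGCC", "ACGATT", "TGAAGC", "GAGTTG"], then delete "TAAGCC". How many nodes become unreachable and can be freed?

5

After clearing the end-marker at "TAAGCC", prune upward until reaching a node still needed by another word.
The suffix "AAGCC" (5 nodes) is used only by "TAAGCC"; the node for "T" still has the child "G", so pruning stops there.
Nodes removed: 5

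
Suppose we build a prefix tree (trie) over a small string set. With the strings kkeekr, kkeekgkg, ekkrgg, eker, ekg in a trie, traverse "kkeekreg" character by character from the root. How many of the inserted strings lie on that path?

1

Traverse "kkeekreg" character by character; count nodes along the way that are marked as word ends.
Prefixes of the query that are stored words: "kkeekr"
Count: 1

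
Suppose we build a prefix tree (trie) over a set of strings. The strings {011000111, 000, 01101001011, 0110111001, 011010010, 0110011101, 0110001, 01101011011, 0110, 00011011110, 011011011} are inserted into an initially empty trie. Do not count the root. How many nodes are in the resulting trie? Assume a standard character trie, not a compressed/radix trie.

44

Count nodes per top-level branch (shared prefixes stored once):
  '0'-branch (000, 00011011110, 0110, 0110001, 011000111, 0110011101, 011010010, 01101001011, 01101011011, 011011011, 0110111001): 44 nodes
Sum: 44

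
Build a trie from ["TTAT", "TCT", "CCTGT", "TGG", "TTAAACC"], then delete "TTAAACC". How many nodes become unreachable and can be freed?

A node on "TTAAACC"'s path can go only if nothing else ends at it or branches off below it.
The suffix "AACC" (4 nodes) is used only by "TTAAACC"; the node for "TTA" still has the child "T", so pruning stops there.
Nodes removed: 4

4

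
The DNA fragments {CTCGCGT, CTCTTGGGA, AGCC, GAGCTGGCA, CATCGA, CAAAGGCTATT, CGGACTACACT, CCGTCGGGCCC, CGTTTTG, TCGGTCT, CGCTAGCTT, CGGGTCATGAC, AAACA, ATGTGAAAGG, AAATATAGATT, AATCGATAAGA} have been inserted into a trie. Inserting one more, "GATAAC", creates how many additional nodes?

4

"GA" is already a path in the trie; the remaining "TAAC" must be added.
New nodes needed: |"GATAAC"| − 2 = 6 − 2 = 4.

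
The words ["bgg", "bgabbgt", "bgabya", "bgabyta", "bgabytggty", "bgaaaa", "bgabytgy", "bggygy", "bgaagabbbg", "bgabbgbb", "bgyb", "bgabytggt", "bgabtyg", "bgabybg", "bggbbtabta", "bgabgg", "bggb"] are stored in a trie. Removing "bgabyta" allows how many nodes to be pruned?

1

After clearing the end-marker at "bgabyta", prune upward until reaching a node still needed by another word.
The suffix "a" (1 node) is used only by "bgabyta"; the node for "bgabyt" still has the child "g", so pruning stops there.
Nodes removed: 1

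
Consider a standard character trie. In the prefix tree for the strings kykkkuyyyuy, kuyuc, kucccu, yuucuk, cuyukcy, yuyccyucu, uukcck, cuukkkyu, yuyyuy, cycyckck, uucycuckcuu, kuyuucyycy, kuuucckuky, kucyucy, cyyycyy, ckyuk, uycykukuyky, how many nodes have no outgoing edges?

Leaves are exactly the stored words that no other stored word extends.
Those words: "ckyuk", "cuukkkyu", "cuyukcy", "cycyckck", "cyyycyy", "kucccu", "kucyucy", "kuuucckuky", "kuyuc", "kuyuucyycy", "kykkkuyyyuy", "uucycuckcuu", "uukcck", "uycykukuyky", "yuucuk", "yuyccyucu", "yuyyuy"
Leaf count: 17

17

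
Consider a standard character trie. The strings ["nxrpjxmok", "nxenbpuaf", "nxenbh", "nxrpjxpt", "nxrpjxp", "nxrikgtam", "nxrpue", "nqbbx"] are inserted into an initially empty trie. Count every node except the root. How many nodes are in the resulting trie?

31

Trie structure (* marks end of a word):
(root)
└─ n
   ├─ q
   │  └─ b
   │     └─ b
   │        └─ x *
   └─ x
      ├─ e
      │  └─ n
      │     └─ b
      │        ├─ h *
      │        └─ p
      │           └─ u
      │              └─ a
      │                 └─ f *
      └─ r
         ├─ i
         │  └─ k
         │     └─ g
         │        └─ t
         │           └─ a
         │              └─ m *
         └─ p
            ├─ j
            │  └─ x
            │     ├─ m
            │     │  └─ o
            │     │     └─ k *
            │     └─ p *
            │        └─ t *
            └─ u
               └─ e *
Counting every labelled node above: 31.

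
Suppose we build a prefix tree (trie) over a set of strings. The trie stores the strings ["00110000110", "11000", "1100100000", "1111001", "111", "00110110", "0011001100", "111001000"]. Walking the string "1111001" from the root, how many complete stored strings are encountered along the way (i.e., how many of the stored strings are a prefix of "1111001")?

Check each prefix of "1111001" against the stored set — each match is an end-marker on the path.
Prefixes of the query that are stored words: "111", "1111001"
Count: 2

2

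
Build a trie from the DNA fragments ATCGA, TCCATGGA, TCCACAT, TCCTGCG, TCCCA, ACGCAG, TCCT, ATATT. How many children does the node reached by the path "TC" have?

1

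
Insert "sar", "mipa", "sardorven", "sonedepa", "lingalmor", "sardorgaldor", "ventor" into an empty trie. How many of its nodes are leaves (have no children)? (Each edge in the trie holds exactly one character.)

A leaf is a node with no children — equivalently, the end of a word that is not a proper prefix of any other stored word.
Those words: "lingalmor", "mipa", "sardorgaldor", "sardorven", "sonedepa", "ventor"
Leaf count: 6

6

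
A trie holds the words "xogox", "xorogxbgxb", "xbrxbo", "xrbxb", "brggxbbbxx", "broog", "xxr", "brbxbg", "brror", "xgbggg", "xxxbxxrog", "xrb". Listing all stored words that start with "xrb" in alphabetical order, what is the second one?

DFS of the "xrb" subtree visits, in order: "xrb", "xrbxb"
Position 2: xrbxb

xrbxb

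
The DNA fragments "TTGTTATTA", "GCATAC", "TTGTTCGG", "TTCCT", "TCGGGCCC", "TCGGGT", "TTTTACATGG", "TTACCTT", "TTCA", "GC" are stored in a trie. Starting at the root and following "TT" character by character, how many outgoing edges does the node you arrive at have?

4

Walk "TT" from the root, arriving at one node.
Distinct next characters after "TT": A, C, G, T.
That node has 4 child edges.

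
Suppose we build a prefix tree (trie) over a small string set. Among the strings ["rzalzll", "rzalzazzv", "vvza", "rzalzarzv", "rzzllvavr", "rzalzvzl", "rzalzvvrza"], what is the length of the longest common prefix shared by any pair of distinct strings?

6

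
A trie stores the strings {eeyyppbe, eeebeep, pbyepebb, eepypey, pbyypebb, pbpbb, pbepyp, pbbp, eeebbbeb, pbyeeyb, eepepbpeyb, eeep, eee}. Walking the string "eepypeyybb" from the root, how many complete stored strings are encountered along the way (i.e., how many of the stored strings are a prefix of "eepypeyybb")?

1

Traverse "eepypeyybb" character by character; count nodes along the way that are marked as word ends.
Prefixes of the query that are stored words: "eepypey"
Count: 1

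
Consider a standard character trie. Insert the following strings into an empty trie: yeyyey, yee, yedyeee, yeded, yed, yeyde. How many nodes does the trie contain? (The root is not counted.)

16

Trie structure (* marks end of a word):
(root)
└─ y
   └─ e
      ├─ d *
      │  ├─ e
      │  │  └─ d *
      │  └─ y
      │     └─ e
      │        └─ e
      │           └─ e *
      ├─ e *
      └─ y
         ├─ d
         │  └─ e *
         └─ y
            └─ e
               └─ y *
Counting every labelled node above: 16.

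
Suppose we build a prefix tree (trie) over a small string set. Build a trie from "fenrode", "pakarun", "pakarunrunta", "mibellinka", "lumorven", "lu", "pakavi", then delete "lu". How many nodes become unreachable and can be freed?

After clearing the end-marker at "lu", prune upward until reaching a node still needed by another word.
Every node on "lu" is still needed (e.g. by "lumorven"), so nothing is freed.
Nodes removed: 0

0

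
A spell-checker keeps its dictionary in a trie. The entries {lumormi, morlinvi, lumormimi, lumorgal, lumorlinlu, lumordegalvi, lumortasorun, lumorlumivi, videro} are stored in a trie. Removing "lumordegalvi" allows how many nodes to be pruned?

7

After clearing the end-marker at "lumordegalvi", prune upward until reaching a node still needed by another word.
The suffix "degalvi" (7 nodes) is used only by "lumordegalvi"; the node for "lumor" still has the child "m", so pruning stops there.
Nodes removed: 7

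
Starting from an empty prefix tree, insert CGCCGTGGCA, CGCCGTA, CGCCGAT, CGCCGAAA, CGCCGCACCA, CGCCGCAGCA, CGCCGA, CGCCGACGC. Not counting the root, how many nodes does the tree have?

26

Trace insertions, counting only characters that open a new branch:
  "CGCCGTGGCA" → 10 new (C, G, C, C, G, T, G, G, C, A)
  "CGCCGTA" → prefix "CGCCGT" already present; 1 new (A)
  "CGCCGAT" → prefix "CGCCG" already present; 2 new (A, T)
  "CGCCGAAA" → prefix "CGCCGA" already present; 2 new (A, A)
  "CGCCGCACCA" → prefix "CGCCG" already present; 5 new (C, A, C, C, A)
  "CGCCGCAGCA" → prefix "CGCCGCA" already present; 3 new (G, C, A)
  "CGCCGA" → prefix "CGCCGA" already present; 0 new (none)
  "CGCCGACGC" → prefix "CGCCGA" already present; 3 new (C, G, C)
Total nodes = 10 + 1 + 2 + 2 + 5 + 3 + 0 + 3 = 26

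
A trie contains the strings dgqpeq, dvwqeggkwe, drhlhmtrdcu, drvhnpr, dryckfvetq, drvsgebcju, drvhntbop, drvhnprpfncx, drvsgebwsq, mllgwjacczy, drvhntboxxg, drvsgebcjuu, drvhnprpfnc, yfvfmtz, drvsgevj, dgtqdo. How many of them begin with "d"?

Filter for entries beginning with "d":
Words under "d": dgqpeq, dgtqdo, drhlhmtrdcu, drvhnpr, drvhnprpfnc, drvhnprpfncx, drvhntbop, drvhntboxxg, drvsgebcju, drvsgebcjuu, drvsgebwsq, drvsgevj, dryckfvetq, dvwqeggkwe
Count: 14

14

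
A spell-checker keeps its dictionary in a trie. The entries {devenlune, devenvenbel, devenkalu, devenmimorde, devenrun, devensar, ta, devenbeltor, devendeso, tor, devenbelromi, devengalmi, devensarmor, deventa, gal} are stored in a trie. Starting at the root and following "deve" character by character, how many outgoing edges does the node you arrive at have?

The children of the "deve" node are the distinct next characters among strings starting with "deve".
Characters that immediately follow "deve" among the stored strings: {n}.
That node has 1 child edge.

1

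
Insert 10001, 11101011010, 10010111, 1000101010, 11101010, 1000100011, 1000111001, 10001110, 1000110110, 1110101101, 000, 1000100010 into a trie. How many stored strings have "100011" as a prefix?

3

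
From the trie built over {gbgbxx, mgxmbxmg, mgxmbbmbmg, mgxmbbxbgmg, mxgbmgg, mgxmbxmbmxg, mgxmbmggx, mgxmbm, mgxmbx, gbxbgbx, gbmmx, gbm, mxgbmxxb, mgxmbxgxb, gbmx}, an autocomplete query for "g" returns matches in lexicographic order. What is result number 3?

DFS of the "g" subtree visits, in order: "gbgbxx", "gbm", "gbmmx", "gbmx", "gbxbgbx"
Position 3: gbmmx

gbmmx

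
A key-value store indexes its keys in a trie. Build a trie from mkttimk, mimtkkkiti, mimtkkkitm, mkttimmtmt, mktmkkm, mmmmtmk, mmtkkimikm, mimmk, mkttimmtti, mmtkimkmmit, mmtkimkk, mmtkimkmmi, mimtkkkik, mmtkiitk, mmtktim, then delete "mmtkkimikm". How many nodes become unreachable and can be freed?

After clearing the end-marker at "mmtkkimikm", prune upward until reaching a node still needed by another word.
The suffix "kimikm" (6 nodes) is used only by "mmtkkimikm"; the node for "mmtk" still has the child "i", so pruning stops there.
Nodes removed: 6

6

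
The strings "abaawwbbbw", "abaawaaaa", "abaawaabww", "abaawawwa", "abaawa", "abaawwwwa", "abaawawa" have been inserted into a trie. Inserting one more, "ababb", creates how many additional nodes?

2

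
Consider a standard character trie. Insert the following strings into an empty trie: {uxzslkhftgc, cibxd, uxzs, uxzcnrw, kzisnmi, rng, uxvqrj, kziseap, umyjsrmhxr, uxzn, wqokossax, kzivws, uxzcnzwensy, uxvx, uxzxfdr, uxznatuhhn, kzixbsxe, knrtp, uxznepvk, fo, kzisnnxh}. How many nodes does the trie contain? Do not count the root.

94

Trace insertions, counting only characters that open a new branch:
  "uxzslkhftgc" → 11 new (u, x, z, s, l, k, h, f, t, g, c)
  "cibxd" → 5 new (c, i, b, x, d)
  "uxzs" → prefix "uxzs" already present; 0 new (none)
  "uxzcnrw" → prefix "uxz" already present; 4 new (c, n, r, w)
  "kzisnmi" → 7 new (k, z, i, s, n, m, i)
  "rng" → 3 new (r, n, g)
  "uxvqrj" → prefix "ux" already present; 4 new (v, q, r, j)
  "kziseap" → prefix "kzis" already present; 3 new (e, a, p)
  "umyjsrmhxr" → prefix "u" already present; 9 new (m, y, j, s, r, m, h, x, r)
  "uxzn" → prefix "uxz" already present; 1 new (n)
  "wqokossax" → 9 new (w, q, o, k, o, s, s, a, x)
  "kzivws" → prefix "kzi" already present; 3 new (v, w, s)
  "uxzcnzwensy" → prefix "uxzcn" already present; 6 new (z, w, e, n, s, y)
  "uxvx" → prefix "uxv" already present; 1 new (x)
  "uxzxfdr" → prefix "uxz" already present; 4 new (x, f, d, r)
  "uxznatuhhn" → prefix "uxzn" already present; 6 new (a, t, u, h, h, n)
  "kzixbsxe" → prefix "kzi" already present; 5 new (x, b, s, x, e)
  "knrtp" → prefix "k" already present; 4 new (n, r, t, p)
  "uxznepvk" → prefix "uxzn" already present; 4 new (e, p, v, k)
  "fo" → 2 new (f, o)
  "kzisnnxh" → prefix "kzisn" already present; 3 new (n, x, h)
Total nodes = 11 + 5 + 0 + 4 + 7 + 3 + 4 + 3 + 9 + 1 + 9 + 3 + 6 + 1 + 4 + 6 + 5 + 4 + 4 + 2 + 3 = 94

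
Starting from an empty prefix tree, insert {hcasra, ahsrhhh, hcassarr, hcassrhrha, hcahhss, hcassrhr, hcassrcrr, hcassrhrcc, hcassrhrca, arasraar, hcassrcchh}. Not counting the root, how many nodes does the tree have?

Insert word by word; a character creates a node only if that edge doesn't already exist:
  "hcasra" → 6 new (h, c, a, s, r, a)
  "ahsrhhh" → 7 new (a, h, s, r, h, h, h)
  "hcassarr" → prefix "hcas" already present; 4 new (s, a, r, r)
  "hcassrhrha" → prefix "hcass" already present; 5 new (r, h, r, h, a)
  "hcahhss" → prefix "hca" already present; 4 new (h, h, s, s)
  "hcassrhr" → prefix "hcassrhr" already present; 0 new (none)
  "hcassrcrr" → prefix "hcassr" already present; 3 new (c, r, r)
  "hcassrhrcc" → prefix "hcassrhr" already present; 2 new (c, c)
  "hcassrhrca" → prefix "hcassrhrc" already present; 1 new (a)
  "arasraar" → prefix "a" already present; 7 new (r, a, s, r, a, a, r)
  "hcassrcchh" → prefix "hcassrc" already present; 3 new (c, h, h)
Total nodes = 6 + 7 + 4 + 5 + 4 + 0 + 3 + 2 + 1 + 7 + 3 = 42

42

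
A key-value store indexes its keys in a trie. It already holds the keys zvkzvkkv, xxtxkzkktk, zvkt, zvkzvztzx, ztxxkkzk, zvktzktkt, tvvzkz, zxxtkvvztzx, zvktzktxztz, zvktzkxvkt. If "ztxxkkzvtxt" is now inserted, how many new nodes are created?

"ztxxkkz" is already a path in the trie; the remaining "vtxt" must be added.
New nodes needed: |"ztxxkkzvtxt"| − 7 = 11 − 7 = 4.

4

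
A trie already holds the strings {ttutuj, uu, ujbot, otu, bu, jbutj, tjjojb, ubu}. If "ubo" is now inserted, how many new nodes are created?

1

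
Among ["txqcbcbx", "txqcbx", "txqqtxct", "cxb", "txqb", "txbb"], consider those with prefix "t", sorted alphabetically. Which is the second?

txqb

DFS of the "t" subtree visits, in order: "txbb", "txqb", "txqcbcbx", "txqcbx", "txqqtxct"
Position 2: txqb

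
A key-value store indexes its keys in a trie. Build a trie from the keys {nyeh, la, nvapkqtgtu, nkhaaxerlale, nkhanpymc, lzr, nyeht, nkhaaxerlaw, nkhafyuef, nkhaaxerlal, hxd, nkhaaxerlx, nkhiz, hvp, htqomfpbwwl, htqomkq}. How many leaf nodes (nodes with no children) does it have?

A leaf is a node with no children — equivalently, the end of a word that is not a proper prefix of any other stored word.
Those words: "htqomfpbwwl", "htqomkq", "hvp", "hxd", "la", "lzr", "nkhaaxerlale", "nkhaaxerlaw", "nkhaaxerlx", "nkhafyuef", "nkhanpymc", "nkhiz", "nvapkqtgtu", "nyeht"
Leaf count: 14

14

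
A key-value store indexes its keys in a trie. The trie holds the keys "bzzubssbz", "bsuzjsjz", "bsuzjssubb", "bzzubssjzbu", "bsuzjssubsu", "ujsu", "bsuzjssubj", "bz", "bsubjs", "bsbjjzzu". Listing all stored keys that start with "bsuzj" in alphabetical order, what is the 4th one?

DFS of the "bsuzj" subtree visits, in order: "bsuzjsjz", "bsuzjssubb", "bsuzjssubj", "bsuzjssubsu"
The 4th is bsuzjssubsu.

bsuzjssubsu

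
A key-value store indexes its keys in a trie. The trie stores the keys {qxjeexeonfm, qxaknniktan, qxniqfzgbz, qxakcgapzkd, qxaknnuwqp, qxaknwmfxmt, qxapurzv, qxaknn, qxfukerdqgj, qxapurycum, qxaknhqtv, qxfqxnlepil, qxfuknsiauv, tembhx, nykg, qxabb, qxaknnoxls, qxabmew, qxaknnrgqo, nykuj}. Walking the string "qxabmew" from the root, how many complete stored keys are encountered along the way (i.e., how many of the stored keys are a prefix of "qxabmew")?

1

Check each prefix of "qxabmew" against the stored set — each match is an end-marker on the path.
Prefixes of the query that are stored words: "qxabmew"
Count: 1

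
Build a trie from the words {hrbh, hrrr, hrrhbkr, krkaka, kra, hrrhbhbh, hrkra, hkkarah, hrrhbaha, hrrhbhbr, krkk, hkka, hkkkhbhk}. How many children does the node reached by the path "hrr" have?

Walk "hrr" from the root, arriving at one node.
Distinct next characters after "hrr": h, r.
That node has 2 child edges.

2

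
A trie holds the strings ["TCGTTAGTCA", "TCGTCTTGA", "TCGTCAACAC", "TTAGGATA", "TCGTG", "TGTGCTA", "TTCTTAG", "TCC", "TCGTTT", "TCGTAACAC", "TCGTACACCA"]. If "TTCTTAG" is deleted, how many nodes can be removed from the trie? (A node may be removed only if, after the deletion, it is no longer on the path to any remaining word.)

5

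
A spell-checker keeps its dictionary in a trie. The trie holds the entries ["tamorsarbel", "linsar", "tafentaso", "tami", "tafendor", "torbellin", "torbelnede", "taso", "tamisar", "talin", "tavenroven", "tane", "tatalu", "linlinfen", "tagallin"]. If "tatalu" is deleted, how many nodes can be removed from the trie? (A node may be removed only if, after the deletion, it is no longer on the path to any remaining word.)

After clearing the end-marker at "tatalu", prune upward until reaching a node still needed by another word.
The suffix "talu" (4 nodes) is used only by "tatalu"; the node for "ta" still has the child "m", so pruning stops there.
Nodes removed: 4

4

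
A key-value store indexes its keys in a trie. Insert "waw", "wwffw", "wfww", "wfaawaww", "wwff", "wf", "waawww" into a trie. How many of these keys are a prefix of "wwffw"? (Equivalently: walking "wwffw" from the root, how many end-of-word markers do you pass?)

Walk "wwffw" from the root; an end-of-word marker is hit whenever a stored word is a prefix of "wwffw".
Prefixes of the query that are stored words: "wwff", "wwffw"
Count: 2

2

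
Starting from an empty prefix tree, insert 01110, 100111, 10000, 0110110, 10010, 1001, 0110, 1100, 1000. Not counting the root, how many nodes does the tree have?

For each word, the new-node count is its length minus the longest prefix already in the trie:
  "01110" → 5 new (0, 1, 1, 1, 0)
  "100111" → 6 new (1, 0, 0, 1, 1, 1)
  "10000" → prefix "100" already present; 2 new (0, 0)
  "0110110" → prefix "011" already present; 4 new (0, 1, 1, 0)
  "10010" → prefix "1001" already present; 1 new (0)
  "1001" → prefix "1001" already present; 0 new (none)
  "0110" → prefix "0110" already present; 0 new (none)
  "1100" → prefix "1" already present; 3 new (1, 0, 0)
  "1000" → prefix "1000" already present; 0 new (none)
Total nodes = 5 + 6 + 2 + 4 + 1 + 0 + 0 + 3 + 0 = 21

21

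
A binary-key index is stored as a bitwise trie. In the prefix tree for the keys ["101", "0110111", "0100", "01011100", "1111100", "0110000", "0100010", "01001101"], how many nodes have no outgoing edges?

Leaves are exactly the stored words that no other stored word extends.
Those words: "0100010", "01001101", "01011100", "0110000", "0110111", "101", "1111100"
Leaf count: 7

7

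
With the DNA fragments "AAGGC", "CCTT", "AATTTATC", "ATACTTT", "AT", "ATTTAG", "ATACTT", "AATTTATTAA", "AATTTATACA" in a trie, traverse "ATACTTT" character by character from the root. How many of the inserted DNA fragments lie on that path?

Check each prefix of "ATACTTT" against the stored set — each match is an end-marker on the path.
Prefixes of the query that are stored words: "AT", "ATACTT", "ATACTTT"
Count: 3

3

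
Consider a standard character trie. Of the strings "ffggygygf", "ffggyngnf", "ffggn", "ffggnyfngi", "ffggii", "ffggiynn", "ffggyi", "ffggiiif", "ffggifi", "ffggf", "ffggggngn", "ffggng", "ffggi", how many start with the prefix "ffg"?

13

Traverse to the node for "ffg", then collect every word in that subtree.
Words under "ffg": ffggf, ffggggngn, ffggi, ffggifi, ffggii, ffggiiif, ffggiynn, ffggn, ffggng, ffggnyfngi, ffggygygf, ffggyi, ffggyngnf
Count: 13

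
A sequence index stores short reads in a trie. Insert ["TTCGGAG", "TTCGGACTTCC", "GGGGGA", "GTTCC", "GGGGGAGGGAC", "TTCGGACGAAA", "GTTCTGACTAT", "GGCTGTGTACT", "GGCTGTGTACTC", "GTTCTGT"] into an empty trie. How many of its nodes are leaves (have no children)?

Leaves are exactly the stored words that no other stored word extends.
Those words: "GGCTGTGTACTC", "GGGGGAGGGAC", "GTTCC", "GTTCTGACTAT", "GTTCTGT", "TTCGGACGAAA", "TTCGGACTTCC", "TTCGGAG"
Leaf count: 8

8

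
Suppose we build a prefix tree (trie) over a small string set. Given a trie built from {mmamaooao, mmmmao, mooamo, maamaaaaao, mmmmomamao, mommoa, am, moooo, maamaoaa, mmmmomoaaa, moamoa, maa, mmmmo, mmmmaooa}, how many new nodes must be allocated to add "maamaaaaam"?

The longest prefix of "maamaaaaam" already in the trie is "maamaaaaa" (length 9).
So 10 − 9 = 1 new nodes.

1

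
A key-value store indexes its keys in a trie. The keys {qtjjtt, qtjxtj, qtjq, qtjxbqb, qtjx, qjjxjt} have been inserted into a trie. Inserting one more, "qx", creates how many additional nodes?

1

Walking "qx" from the root, the first 1 characters ("q") follow existing edges; "x" is the first miss.
New nodes needed: |"qx"| − 1 = 2 − 1 = 1.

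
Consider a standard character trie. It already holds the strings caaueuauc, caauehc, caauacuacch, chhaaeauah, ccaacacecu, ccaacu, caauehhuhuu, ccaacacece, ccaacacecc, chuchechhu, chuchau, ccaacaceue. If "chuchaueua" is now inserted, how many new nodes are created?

3

"chuchau" is already a path in the trie; the remaining "eua" must be added.
New nodes needed: |"chuchaueua"| − 7 = 10 − 7 = 3.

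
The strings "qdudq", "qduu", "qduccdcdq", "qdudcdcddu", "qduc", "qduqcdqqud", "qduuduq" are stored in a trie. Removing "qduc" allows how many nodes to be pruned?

0

A node on "qduc"'s path can go only if nothing else ends at it or branches off below it.
Every node on "qduc" is still needed (e.g. by "qduccdcdq"), so nothing is freed.
Nodes removed: 0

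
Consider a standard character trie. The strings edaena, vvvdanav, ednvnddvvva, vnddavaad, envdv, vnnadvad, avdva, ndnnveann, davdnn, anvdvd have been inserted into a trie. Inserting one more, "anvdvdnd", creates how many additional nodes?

2

Walking "anvdvdnd" from the root, the first 6 characters ("anvdvd") follow existing edges; "n" is the first miss.
So 8 − 6 = 2 new nodes.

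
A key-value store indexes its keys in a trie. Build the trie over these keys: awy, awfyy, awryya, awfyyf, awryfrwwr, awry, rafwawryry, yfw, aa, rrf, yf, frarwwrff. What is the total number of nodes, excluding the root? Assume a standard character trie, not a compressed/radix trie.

41

Insert word by word; a character creates a node only if that edge doesn't already exist:
  "awy" → 3 new (a, w, y)
  "awfyy" → prefix "aw" already present; 3 new (f, y, y)
  "awryya" → prefix "aw" already present; 4 new (r, y, y, a)
  "awfyyf" → prefix "awfyy" already present; 1 new (f)
  "awryfrwwr" → prefix "awry" already present; 5 new (f, r, w, w, r)
  "awry" → prefix "awry" already present; 0 new (none)
  "rafwawryry" → 10 new (r, a, f, w, a, w, r, y, r, y)
  "yfw" → 3 new (y, f, w)
  "aa" → prefix "a" already present; 1 new (a)
  "rrf" → prefix "r" already present; 2 new (r, f)
  "yf" → prefix "yf" already present; 0 new (none)
  "frarwwrff" → 9 new (f, r, a, r, w, w, r, f, f)
Total nodes = 3 + 3 + 4 + 1 + 5 + 0 + 10 + 3 + 1 + 2 + 0 + 9 = 41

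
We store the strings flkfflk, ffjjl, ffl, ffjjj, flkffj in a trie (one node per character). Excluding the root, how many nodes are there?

Count nodes per top-level branch (shared prefixes stored once):
  'f'-branch (ffjjj, ffjjl, ffl, flkffj, flkfflk): 14 nodes
Sum: 14

14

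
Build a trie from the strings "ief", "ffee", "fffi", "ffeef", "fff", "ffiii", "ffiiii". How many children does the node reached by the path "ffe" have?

Walk "ffe" from the root, arriving at one node.
Characters that immediately follow "ffe" among the stored strings: {e}.
That node has 1 child edge.

1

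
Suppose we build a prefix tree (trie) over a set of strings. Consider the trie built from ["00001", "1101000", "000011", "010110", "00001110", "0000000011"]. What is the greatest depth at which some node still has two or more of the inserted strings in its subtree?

6

The deepest shared node is where two words last agree before diverging.
e.g. "000011" and "00001110" share the prefix "000011" of length 6; no pair shares a longer one.
Longest shared-prefix length: 6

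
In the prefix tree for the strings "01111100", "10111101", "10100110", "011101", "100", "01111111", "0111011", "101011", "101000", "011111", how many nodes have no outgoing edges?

8

A leaf is a node with no children — equivalently, the end of a word that is not a proper prefix of any other stored word.
Those words: "0111011", "01111100", "01111111", "100", "101000", "10100110", "101011", "10111101"
Leaf count: 8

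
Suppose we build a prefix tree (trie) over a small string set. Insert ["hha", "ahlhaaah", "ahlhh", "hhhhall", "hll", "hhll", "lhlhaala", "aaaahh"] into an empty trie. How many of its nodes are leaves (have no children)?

8

Leaves are exactly the stored words that no other stored word extends.
Those words: "aaaahh", "ahlhaaah", "ahlhh", "hha", "hhhhall", "hhll", "hll", "lhlhaala"
Leaf count: 8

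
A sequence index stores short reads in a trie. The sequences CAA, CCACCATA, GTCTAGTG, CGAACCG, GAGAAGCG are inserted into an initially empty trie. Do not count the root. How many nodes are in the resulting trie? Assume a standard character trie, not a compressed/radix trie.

Trie structure (* marks end of a word):
(root)
├─ C
│  ├─ A
│  │  └─ A *
│  ├─ C
│  │  └─ A
│  │     └─ C
│  │        └─ C
│  │           └─ A
│  │              └─ T
│  │                 └─ A *
│  └─ G
│     └─ A
│        └─ A
│           └─ C
│              └─ C
│                 └─ G *
└─ G
   ├─ A
   │  └─ G
   │     └─ A
   │        └─ A
   │           └─ G
   │              └─ C
   │                 └─ G *
   └─ T
      └─ C
         └─ T
            └─ A
               └─ G
                  └─ T
                     └─ G *
Counting every labelled node above: 31.

31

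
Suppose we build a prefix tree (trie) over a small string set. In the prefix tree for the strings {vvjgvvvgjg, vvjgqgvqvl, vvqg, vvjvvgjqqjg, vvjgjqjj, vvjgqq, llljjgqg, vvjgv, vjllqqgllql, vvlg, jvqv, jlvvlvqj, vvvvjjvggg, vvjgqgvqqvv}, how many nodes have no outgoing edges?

Leaves are exactly the stored words that no other stored word extends.
Those words: "jlvvlvqj", "jvqv", "llljjgqg", "vjllqqgllql", "vvjgjqjj", "vvjgqgvqqvv", "vvjgqgvqvl", "vvjgqq", "vvjgvvvgjg", "vvjvvgjqqjg", "vvlg", "vvqg", "vvvvjjvggg"
Leaf count: 13

13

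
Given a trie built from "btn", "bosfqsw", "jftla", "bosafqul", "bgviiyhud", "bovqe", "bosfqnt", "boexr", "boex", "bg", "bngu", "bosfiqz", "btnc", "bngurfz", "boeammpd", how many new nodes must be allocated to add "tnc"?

3

"tnc" shares no prefix with any stored word, so all 3 characters open new nodes.
3 − 0 = 3 new nodes.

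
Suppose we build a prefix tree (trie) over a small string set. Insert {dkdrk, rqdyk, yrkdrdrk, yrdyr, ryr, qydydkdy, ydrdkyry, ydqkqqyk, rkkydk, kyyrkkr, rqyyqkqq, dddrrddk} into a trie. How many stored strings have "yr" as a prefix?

Traverse to the node for "yr", then collect every word in that subtree.
Matches: "yrdyr", "yrkdrdrk"
Count: 2

2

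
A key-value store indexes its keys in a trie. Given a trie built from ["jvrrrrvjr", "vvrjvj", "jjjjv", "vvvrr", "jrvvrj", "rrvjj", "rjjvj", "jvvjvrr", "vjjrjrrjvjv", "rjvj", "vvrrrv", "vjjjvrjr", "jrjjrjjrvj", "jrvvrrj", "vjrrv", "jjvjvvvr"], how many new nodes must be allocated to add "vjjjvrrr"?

2

Walking "vjjjvrrr" from the root, the first 6 characters ("vjjjvr") follow existing edges; "r" is the first miss.
Each of the 2 remaining characters creates one node.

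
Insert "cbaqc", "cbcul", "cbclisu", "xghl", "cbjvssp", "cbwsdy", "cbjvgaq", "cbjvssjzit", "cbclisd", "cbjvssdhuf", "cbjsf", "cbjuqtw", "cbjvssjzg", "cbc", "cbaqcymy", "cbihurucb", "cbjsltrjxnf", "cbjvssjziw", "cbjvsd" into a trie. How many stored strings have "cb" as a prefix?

Filter for entries beginning with "cb":
Words under "cb": cbaqc, cbaqcymy, cbc, cbclisd, cbclisu, cbcul, cbihurucb, cbjsf, cbjsltrjxnf, cbjuqtw, cbjvgaq, cbjvsd, cbjvssdhuf, cbjvssjzg, cbjvssjzit, cbjvssjziw, cbjvssp, cbwsdy
Count: 18

18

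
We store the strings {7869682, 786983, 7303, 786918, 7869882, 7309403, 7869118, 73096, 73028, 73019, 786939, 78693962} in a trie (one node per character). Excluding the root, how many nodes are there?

For each word, the new-node count is its length minus the longest prefix already in the trie:
  "7869682" → 7 new (7, 8, 6, 9, 6, 8, 2)
  "786983" → prefix "7869" already present; 2 new (8, 3)
  "7303" → prefix "7" already present; 3 new (3, 0, 3)
  "786918" → prefix "7869" already present; 2 new (1, 8)
  "7869882" → prefix "78698" already present; 2 new (8, 2)
  "7309403" → prefix "730" already present; 4 new (9, 4, 0, 3)
  "7869118" → prefix "78691" already present; 2 new (1, 8)
  "73096" → prefix "7309" already present; 1 new (6)
  "73028" → prefix "730" already present; 2 new (2, 8)
  "73019" → prefix "730" already present; 2 new (1, 9)
  "786939" → prefix "7869" already present; 2 new (3, 9)
  "78693962" → prefix "786939" already present; 2 new (6, 2)
Total nodes = 7 + 2 + 3 + 2 + 2 + 4 + 2 + 1 + 2 + 2 + 2 + 2 = 31

31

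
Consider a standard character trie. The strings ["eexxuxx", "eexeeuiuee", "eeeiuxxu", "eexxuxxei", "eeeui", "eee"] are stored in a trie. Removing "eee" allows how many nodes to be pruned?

A node on "eee"'s path can go only if nothing else ends at it or branches off below it.
Every node on "eee" is still needed (e.g. by "eeeiuxxu"), so nothing is freed.
Nodes removed: 0

0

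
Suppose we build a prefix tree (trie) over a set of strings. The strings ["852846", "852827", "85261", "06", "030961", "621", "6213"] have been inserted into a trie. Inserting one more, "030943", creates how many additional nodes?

"0309" is already a path in the trie; the remaining "43" must be added.
Each of the 2 remaining characters creates one node.

2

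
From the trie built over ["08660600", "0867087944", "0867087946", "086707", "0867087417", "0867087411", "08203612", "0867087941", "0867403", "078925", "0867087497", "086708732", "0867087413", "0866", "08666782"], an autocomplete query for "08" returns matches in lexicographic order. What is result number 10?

Words with prefix "08", in lexicographic order: "08203612", "0866", "08660600", "08666782", "086707", "086708732", "0867087411", "0867087413", "0867087417", "0867087497", "0867087941", "0867087944", "0867087946", "0867403"
The 10th is 0867087497.

0867087497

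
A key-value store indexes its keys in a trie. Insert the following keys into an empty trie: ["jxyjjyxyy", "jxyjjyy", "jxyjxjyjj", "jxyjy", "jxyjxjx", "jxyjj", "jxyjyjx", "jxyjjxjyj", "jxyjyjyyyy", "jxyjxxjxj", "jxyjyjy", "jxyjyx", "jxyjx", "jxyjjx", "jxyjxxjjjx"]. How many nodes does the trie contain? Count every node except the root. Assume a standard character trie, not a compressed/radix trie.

Trace insertions, counting only characters that open a new branch:
  "jxyjjyxyy" → 9 new (j, x, y, j, j, y, x, y, y)
  "jxyjjyy" → prefix "jxyjjy" already present; 1 new (y)
  "jxyjxjyjj" → prefix "jxyj" already present; 5 new (x, j, y, j, j)
  "jxyjy" → prefix "jxyj" already present; 1 new (y)
  "jxyjxjx" → prefix "jxyjxj" already present; 1 new (x)
  "jxyjj" → prefix "jxyjj" already present; 0 new (none)
  "jxyjyjx" → prefix "jxyjy" already present; 2 new (j, x)
  "jxyjjxjyj" → prefix "jxyjj" already present; 4 new (x, j, y, j)
  "jxyjyjyyyy" → prefix "jxyjyj" already present; 4 new (y, y, y, y)
  "jxyjxxjxj" → prefix "jxyjx" already present; 4 new (x, j, x, j)
  "jxyjyjy" → prefix "jxyjyjy" already present; 0 new (none)
  "jxyjyx" → prefix "jxyjy" already present; 1 new (x)
  "jxyjx" → prefix "jxyjx" already present; 0 new (none)
  "jxyjjx" → prefix "jxyjjx" already present; 0 new (none)
  "jxyjxxjjjx" → prefix "jxyjxxj" already present; 3 new (j, j, x)
Total nodes = 9 + 1 + 5 + 1 + 1 + 0 + 2 + 4 + 4 + 4 + 0 + 1 + 0 + 0 + 3 = 35

35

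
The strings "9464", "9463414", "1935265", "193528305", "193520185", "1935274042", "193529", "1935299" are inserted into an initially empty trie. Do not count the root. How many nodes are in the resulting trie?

Trie structure (* marks end of a word):
(root)
├─ 1
│  └─ 9
│     └─ 3
│        └─ 5
│           └─ 2
│              ├─ 0
│              │  └─ 1
│              │     └─ 8
│              │        └─ 5 *
│              ├─ 6
│              │  └─ 5 *
│              ├─ 7
│              │  └─ 4
│              │     └─ 0
│              │        └─ 4
│              │           └─ 2 *
│              ├─ 8
│              │  └─ 3
│              │     └─ 0
│              │        └─ 5 *
│              └─ 9 *
│                 └─ 9 *
└─ 9
   └─ 4
      └─ 6
         ├─ 3
         │  └─ 4
         │     └─ 1
         │        └─ 4 *
         └─ 4 *
Counting every labelled node above: 30.

30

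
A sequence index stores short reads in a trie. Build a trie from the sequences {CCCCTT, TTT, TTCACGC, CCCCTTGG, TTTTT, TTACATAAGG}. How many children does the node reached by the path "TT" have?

The children of the "TT" node are the distinct next characters among strings starting with "TT".
Characters that immediately follow "TT" among the stored strings: {A, C, T}.
That node has 3 child edges.

3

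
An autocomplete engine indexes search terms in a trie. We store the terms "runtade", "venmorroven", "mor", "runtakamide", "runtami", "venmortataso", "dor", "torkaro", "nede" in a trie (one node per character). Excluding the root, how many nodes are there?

49

Trace insertions, counting only characters that open a new branch:
  "runtade" → 7 new (r, u, n, t, a, d, e)
  "venmorroven" → 11 new (v, e, n, m, o, r, r, o, v, e, n)
  "mor" → 3 new (m, o, r)
  "runtakamide" → prefix "runta" already present; 6 new (k, a, m, i, d, e)
  "runtami" → prefix "runta" already present; 2 new (m, i)
  "venmortataso" → prefix "venmor" already present; 6 new (t, a, t, a, s, o)
  "dor" → 3 new (d, o, r)
  "torkaro" → 7 new (t, o, r, k, a, r, o)
  "nede" → 4 new (n, e, d, e)
Total nodes = 7 + 11 + 3 + 6 + 2 + 6 + 3 + 7 + 4 = 49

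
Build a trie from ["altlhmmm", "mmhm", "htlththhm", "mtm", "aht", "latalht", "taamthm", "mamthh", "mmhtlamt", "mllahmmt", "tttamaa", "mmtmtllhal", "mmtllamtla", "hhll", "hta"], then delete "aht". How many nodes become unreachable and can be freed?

After clearing the end-marker at "aht", prune upward until reaching a node still needed by another word.
The suffix "ht" (2 nodes) is used only by "aht"; the node for "a" still has the child "l", so pruning stops there.
Nodes removed: 2

2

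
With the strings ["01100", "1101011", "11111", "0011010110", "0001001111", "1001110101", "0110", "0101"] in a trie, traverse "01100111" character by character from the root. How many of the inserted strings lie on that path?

2

Traverse "01100111" character by character; count nodes along the way that are marked as word ends.
Prefixes of the query that are stored words: "0110", "01100"
Count: 2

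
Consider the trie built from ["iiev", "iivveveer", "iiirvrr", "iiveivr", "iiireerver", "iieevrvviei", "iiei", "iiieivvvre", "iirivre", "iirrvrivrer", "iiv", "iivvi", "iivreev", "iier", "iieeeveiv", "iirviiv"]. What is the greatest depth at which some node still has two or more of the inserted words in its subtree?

4

Equivalently: take the maximum, over all pairs, of their longest common prefix length.
"iieeeveiv" and "iieevrvviei" agree on "iiee" (4 characters) before diverging; nothing deeper is shared.
Longest shared-prefix length: 4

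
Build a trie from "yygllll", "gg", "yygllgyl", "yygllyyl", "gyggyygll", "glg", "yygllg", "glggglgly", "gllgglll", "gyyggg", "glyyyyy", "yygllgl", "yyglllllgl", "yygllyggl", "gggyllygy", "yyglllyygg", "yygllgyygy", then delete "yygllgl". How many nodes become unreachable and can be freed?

After clearing the end-marker at "yygllgl", prune upward until reaching a node still needed by another word.
The suffix "l" (1 node) is used only by "yygllgl"; the node for "yygllg" still has the child "y", so pruning stops there.
Nodes removed: 1

1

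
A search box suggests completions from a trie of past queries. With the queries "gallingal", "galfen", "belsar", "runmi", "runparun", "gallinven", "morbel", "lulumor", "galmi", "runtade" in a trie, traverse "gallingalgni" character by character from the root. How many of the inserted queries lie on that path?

1

Check each prefix of "gallingalgni" against the stored set — each match is an end-marker on the path.
Prefixes of the query that are stored words: "gallingal"
Count: 1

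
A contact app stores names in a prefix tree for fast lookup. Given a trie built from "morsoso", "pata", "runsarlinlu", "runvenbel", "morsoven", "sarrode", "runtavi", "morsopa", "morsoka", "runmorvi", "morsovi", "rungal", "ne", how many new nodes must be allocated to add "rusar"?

The longest prefix of "rusar" already in the trie is "ru" (length 2).
New nodes needed: |"rusar"| − 2 = 5 − 2 = 3.

3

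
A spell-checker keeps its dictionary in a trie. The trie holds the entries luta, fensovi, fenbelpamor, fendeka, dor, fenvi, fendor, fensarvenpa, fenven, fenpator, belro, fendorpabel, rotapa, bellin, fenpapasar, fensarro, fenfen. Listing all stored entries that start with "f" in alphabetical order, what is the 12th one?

Filter for "f…" and sort: "fenbelpamor", "fendeka", "fendor", "fendorpabel", "fenfen", "fenpapasar", "fenpator", "fensarro", "fensarvenpa", "fensovi", "fenven", "fenvi"
The 12th is fenvi.

fenvi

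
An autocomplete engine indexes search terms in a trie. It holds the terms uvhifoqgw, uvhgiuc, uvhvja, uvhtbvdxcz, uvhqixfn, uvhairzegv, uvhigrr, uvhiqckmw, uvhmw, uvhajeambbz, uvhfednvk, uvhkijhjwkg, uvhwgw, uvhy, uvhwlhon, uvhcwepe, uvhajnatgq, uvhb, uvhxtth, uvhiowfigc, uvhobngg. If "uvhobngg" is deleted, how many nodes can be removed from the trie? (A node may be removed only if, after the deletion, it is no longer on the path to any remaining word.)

5

A node on "uvhobngg"'s path can go only if nothing else ends at it or branches off below it.
The suffix "obngg" (5 nodes) is used only by "uvhobngg"; the node for "uvh" still has the child "i", so pruning stops there.
Nodes removed: 5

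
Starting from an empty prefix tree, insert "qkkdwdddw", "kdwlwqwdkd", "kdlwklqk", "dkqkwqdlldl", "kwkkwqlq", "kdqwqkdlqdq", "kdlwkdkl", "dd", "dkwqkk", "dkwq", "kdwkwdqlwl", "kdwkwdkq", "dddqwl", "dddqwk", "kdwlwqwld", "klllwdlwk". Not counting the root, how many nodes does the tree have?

84

For each word, the new-node count is its length minus the longest prefix already in the trie:
  "qkkdwdddw" → 9 new (q, k, k, d, w, d, d, d, w)
  "kdwlwqwdkd" → 10 new (k, d, w, l, w, q, w, d, k, d)
  "kdlwklqk" → prefix "kd" already present; 6 new (l, w, k, l, q, k)
  "dkqkwqdlldl" → 11 new (d, k, q, k, w, q, d, l, l, d, l)
  "kwkkwqlq" → prefix "k" already present; 7 new (w, k, k, w, q, l, q)
  "kdqwqkdlqdq" → prefix "kd" already present; 9 new (q, w, q, k, d, l, q, d, q)
  "kdlwkdkl" → prefix "kdlwk" already present; 3 new (d, k, l)
  "dd" → prefix "d" already present; 1 new (d)
  "dkwqkk" → prefix "dk" already present; 4 new (w, q, k, k)
  "dkwq" → prefix "dkwq" already present; 0 new (none)
  "kdwkwdqlwl" → prefix "kdw" already present; 7 new (k, w, d, q, l, w, l)
  "kdwkwdkq" → prefix "kdwkwd" already present; 2 new (k, q)
  "dddqwl" → prefix "dd" already present; 4 new (d, q, w, l)
  "dddqwk" → prefix "dddqw" already present; 1 new (k)
  "kdwlwqwld" → prefix "kdwlwqw" already present; 2 new (l, d)
  "klllwdlwk" → prefix "k" already present; 8 new (l, l, l, w, d, l, w, k)
Total nodes = 9 + 10 + 6 + 11 + 7 + 9 + 3 + 1 + 4 + 0 + 7 + 2 + 4 + 1 + 2 + 8 = 84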